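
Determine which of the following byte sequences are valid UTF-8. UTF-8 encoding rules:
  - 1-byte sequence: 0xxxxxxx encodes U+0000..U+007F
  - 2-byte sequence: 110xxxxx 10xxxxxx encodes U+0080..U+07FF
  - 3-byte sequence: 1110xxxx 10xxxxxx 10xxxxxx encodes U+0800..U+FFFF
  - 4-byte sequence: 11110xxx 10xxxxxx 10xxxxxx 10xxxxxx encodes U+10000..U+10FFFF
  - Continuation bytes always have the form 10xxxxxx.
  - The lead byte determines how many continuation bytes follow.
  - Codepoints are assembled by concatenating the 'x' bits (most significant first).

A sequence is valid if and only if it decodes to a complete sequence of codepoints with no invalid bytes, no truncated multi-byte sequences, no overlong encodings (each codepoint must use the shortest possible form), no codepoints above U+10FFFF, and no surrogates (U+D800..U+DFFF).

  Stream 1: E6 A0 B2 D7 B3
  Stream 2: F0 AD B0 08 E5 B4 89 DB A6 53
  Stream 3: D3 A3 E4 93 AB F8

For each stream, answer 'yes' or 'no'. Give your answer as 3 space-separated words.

Answer: yes no no

Derivation:
Stream 1: decodes cleanly. VALID
Stream 2: error at byte offset 3. INVALID
Stream 3: error at byte offset 5. INVALID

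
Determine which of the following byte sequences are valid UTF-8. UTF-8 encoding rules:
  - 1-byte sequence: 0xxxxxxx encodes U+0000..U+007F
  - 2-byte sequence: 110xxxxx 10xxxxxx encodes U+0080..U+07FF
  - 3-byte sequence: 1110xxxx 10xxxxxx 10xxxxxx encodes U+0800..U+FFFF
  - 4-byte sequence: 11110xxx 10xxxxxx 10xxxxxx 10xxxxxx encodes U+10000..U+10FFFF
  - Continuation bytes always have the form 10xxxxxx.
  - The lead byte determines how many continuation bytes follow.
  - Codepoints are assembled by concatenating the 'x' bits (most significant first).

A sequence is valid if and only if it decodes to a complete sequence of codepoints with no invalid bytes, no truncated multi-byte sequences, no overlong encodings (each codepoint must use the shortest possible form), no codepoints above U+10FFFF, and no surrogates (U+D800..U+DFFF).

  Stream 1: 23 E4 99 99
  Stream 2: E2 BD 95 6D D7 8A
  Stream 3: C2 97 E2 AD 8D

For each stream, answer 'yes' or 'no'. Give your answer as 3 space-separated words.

Answer: yes yes yes

Derivation:
Stream 1: decodes cleanly. VALID
Stream 2: decodes cleanly. VALID
Stream 3: decodes cleanly. VALID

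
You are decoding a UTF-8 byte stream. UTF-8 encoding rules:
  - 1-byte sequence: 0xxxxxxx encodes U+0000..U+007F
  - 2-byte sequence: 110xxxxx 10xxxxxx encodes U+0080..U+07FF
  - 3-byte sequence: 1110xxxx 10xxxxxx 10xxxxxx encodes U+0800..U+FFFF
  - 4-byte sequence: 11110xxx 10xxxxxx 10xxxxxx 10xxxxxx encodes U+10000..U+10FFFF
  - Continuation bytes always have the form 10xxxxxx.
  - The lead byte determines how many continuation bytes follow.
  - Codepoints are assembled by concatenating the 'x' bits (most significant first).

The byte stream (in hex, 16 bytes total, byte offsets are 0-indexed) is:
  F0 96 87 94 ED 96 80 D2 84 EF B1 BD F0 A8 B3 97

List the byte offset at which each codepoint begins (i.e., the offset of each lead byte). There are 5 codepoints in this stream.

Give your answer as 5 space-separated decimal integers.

Answer: 0 4 7 9 12

Derivation:
Byte[0]=F0: 4-byte lead, need 3 cont bytes. acc=0x0
Byte[1]=96: continuation. acc=(acc<<6)|0x16=0x16
Byte[2]=87: continuation. acc=(acc<<6)|0x07=0x587
Byte[3]=94: continuation. acc=(acc<<6)|0x14=0x161D4
Completed: cp=U+161D4 (starts at byte 0)
Byte[4]=ED: 3-byte lead, need 2 cont bytes. acc=0xD
Byte[5]=96: continuation. acc=(acc<<6)|0x16=0x356
Byte[6]=80: continuation. acc=(acc<<6)|0x00=0xD580
Completed: cp=U+D580 (starts at byte 4)
Byte[7]=D2: 2-byte lead, need 1 cont bytes. acc=0x12
Byte[8]=84: continuation. acc=(acc<<6)|0x04=0x484
Completed: cp=U+0484 (starts at byte 7)
Byte[9]=EF: 3-byte lead, need 2 cont bytes. acc=0xF
Byte[10]=B1: continuation. acc=(acc<<6)|0x31=0x3F1
Byte[11]=BD: continuation. acc=(acc<<6)|0x3D=0xFC7D
Completed: cp=U+FC7D (starts at byte 9)
Byte[12]=F0: 4-byte lead, need 3 cont bytes. acc=0x0
Byte[13]=A8: continuation. acc=(acc<<6)|0x28=0x28
Byte[14]=B3: continuation. acc=(acc<<6)|0x33=0xA33
Byte[15]=97: continuation. acc=(acc<<6)|0x17=0x28CD7
Completed: cp=U+28CD7 (starts at byte 12)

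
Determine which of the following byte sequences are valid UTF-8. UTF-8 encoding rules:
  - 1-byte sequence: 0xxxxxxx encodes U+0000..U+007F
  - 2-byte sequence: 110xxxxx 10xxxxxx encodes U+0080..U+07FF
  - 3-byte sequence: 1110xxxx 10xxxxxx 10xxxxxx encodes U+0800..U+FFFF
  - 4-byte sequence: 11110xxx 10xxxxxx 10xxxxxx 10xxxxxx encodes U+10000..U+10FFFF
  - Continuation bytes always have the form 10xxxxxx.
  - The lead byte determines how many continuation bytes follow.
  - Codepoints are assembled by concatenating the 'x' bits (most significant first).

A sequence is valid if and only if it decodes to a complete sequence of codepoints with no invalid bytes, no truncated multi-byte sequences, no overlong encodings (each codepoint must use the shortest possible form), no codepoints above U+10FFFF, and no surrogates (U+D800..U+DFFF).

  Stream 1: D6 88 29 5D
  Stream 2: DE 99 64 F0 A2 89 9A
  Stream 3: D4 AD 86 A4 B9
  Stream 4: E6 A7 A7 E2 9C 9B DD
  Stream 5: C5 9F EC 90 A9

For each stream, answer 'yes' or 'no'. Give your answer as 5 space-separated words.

Stream 1: decodes cleanly. VALID
Stream 2: decodes cleanly. VALID
Stream 3: error at byte offset 2. INVALID
Stream 4: error at byte offset 7. INVALID
Stream 5: decodes cleanly. VALID

Answer: yes yes no no yes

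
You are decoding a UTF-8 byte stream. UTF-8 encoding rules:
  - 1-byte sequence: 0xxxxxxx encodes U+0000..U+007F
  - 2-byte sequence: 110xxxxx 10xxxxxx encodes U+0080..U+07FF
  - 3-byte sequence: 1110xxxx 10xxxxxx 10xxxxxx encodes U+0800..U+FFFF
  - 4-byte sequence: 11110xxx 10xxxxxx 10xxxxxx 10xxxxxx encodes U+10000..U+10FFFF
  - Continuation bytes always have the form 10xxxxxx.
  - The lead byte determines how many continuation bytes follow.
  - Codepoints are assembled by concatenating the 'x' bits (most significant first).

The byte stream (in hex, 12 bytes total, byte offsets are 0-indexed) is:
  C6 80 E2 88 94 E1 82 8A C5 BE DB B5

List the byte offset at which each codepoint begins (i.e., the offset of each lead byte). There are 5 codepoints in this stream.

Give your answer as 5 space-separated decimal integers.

Byte[0]=C6: 2-byte lead, need 1 cont bytes. acc=0x6
Byte[1]=80: continuation. acc=(acc<<6)|0x00=0x180
Completed: cp=U+0180 (starts at byte 0)
Byte[2]=E2: 3-byte lead, need 2 cont bytes. acc=0x2
Byte[3]=88: continuation. acc=(acc<<6)|0x08=0x88
Byte[4]=94: continuation. acc=(acc<<6)|0x14=0x2214
Completed: cp=U+2214 (starts at byte 2)
Byte[5]=E1: 3-byte lead, need 2 cont bytes. acc=0x1
Byte[6]=82: continuation. acc=(acc<<6)|0x02=0x42
Byte[7]=8A: continuation. acc=(acc<<6)|0x0A=0x108A
Completed: cp=U+108A (starts at byte 5)
Byte[8]=C5: 2-byte lead, need 1 cont bytes. acc=0x5
Byte[9]=BE: continuation. acc=(acc<<6)|0x3E=0x17E
Completed: cp=U+017E (starts at byte 8)
Byte[10]=DB: 2-byte lead, need 1 cont bytes. acc=0x1B
Byte[11]=B5: continuation. acc=(acc<<6)|0x35=0x6F5
Completed: cp=U+06F5 (starts at byte 10)

Answer: 0 2 5 8 10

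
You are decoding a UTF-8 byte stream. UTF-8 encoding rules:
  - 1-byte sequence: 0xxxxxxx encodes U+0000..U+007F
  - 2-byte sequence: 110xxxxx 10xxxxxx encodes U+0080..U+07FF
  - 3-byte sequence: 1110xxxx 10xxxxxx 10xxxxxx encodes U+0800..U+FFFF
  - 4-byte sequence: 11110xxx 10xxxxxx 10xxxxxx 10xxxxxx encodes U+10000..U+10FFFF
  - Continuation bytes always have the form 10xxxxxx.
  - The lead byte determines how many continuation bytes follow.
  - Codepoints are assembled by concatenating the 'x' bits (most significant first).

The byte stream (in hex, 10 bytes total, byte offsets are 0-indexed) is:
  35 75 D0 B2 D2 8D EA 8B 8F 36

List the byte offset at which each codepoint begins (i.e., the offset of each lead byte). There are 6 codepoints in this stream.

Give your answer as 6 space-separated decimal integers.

Byte[0]=35: 1-byte ASCII. cp=U+0035
Byte[1]=75: 1-byte ASCII. cp=U+0075
Byte[2]=D0: 2-byte lead, need 1 cont bytes. acc=0x10
Byte[3]=B2: continuation. acc=(acc<<6)|0x32=0x432
Completed: cp=U+0432 (starts at byte 2)
Byte[4]=D2: 2-byte lead, need 1 cont bytes. acc=0x12
Byte[5]=8D: continuation. acc=(acc<<6)|0x0D=0x48D
Completed: cp=U+048D (starts at byte 4)
Byte[6]=EA: 3-byte lead, need 2 cont bytes. acc=0xA
Byte[7]=8B: continuation. acc=(acc<<6)|0x0B=0x28B
Byte[8]=8F: continuation. acc=(acc<<6)|0x0F=0xA2CF
Completed: cp=U+A2CF (starts at byte 6)
Byte[9]=36: 1-byte ASCII. cp=U+0036

Answer: 0 1 2 4 6 9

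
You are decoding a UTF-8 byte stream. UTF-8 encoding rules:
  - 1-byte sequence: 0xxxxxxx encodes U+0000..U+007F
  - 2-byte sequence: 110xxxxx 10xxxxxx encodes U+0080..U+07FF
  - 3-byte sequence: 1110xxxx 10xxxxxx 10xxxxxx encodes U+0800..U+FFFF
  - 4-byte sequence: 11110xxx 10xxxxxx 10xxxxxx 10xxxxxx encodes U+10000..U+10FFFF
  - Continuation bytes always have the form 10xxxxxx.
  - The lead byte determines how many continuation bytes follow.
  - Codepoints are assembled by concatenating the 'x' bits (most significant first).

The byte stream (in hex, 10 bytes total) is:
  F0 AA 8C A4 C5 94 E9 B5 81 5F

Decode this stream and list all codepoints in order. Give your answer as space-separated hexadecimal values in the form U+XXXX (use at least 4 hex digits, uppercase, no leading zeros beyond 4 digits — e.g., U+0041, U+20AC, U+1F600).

Answer: U+2A324 U+0154 U+9D41 U+005F

Derivation:
Byte[0]=F0: 4-byte lead, need 3 cont bytes. acc=0x0
Byte[1]=AA: continuation. acc=(acc<<6)|0x2A=0x2A
Byte[2]=8C: continuation. acc=(acc<<6)|0x0C=0xA8C
Byte[3]=A4: continuation. acc=(acc<<6)|0x24=0x2A324
Completed: cp=U+2A324 (starts at byte 0)
Byte[4]=C5: 2-byte lead, need 1 cont bytes. acc=0x5
Byte[5]=94: continuation. acc=(acc<<6)|0x14=0x154
Completed: cp=U+0154 (starts at byte 4)
Byte[6]=E9: 3-byte lead, need 2 cont bytes. acc=0x9
Byte[7]=B5: continuation. acc=(acc<<6)|0x35=0x275
Byte[8]=81: continuation. acc=(acc<<6)|0x01=0x9D41
Completed: cp=U+9D41 (starts at byte 6)
Byte[9]=5F: 1-byte ASCII. cp=U+005F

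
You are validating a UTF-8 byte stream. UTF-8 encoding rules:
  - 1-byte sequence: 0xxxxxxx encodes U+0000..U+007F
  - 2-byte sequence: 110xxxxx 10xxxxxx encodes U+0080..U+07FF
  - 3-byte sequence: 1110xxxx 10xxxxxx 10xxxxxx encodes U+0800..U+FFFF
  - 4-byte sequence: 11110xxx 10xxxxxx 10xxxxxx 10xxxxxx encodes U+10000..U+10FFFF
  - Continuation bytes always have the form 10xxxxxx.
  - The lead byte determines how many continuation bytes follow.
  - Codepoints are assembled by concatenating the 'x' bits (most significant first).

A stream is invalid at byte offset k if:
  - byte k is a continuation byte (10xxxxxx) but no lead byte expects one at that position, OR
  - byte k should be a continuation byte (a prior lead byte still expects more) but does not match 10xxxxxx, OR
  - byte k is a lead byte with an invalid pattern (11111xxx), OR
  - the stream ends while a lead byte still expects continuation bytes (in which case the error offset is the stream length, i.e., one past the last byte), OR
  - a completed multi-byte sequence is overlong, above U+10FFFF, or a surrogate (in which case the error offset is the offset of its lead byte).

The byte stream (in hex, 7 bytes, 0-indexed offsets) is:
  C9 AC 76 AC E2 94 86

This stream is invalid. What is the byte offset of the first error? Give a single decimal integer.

Answer: 3

Derivation:
Byte[0]=C9: 2-byte lead, need 1 cont bytes. acc=0x9
Byte[1]=AC: continuation. acc=(acc<<6)|0x2C=0x26C
Completed: cp=U+026C (starts at byte 0)
Byte[2]=76: 1-byte ASCII. cp=U+0076
Byte[3]=AC: INVALID lead byte (not 0xxx/110x/1110/11110)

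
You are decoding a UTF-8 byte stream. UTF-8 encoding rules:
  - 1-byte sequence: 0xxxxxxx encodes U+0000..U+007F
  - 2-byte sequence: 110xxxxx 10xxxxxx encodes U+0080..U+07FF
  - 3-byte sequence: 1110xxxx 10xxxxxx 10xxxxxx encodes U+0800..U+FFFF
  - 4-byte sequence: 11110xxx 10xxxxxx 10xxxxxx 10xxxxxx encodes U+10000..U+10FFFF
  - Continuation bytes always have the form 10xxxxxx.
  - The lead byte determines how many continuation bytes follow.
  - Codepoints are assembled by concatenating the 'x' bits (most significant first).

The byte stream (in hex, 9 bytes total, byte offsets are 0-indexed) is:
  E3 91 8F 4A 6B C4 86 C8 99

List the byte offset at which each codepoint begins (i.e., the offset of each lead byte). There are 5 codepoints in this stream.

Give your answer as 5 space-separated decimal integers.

Answer: 0 3 4 5 7

Derivation:
Byte[0]=E3: 3-byte lead, need 2 cont bytes. acc=0x3
Byte[1]=91: continuation. acc=(acc<<6)|0x11=0xD1
Byte[2]=8F: continuation. acc=(acc<<6)|0x0F=0x344F
Completed: cp=U+344F (starts at byte 0)
Byte[3]=4A: 1-byte ASCII. cp=U+004A
Byte[4]=6B: 1-byte ASCII. cp=U+006B
Byte[5]=C4: 2-byte lead, need 1 cont bytes. acc=0x4
Byte[6]=86: continuation. acc=(acc<<6)|0x06=0x106
Completed: cp=U+0106 (starts at byte 5)
Byte[7]=C8: 2-byte lead, need 1 cont bytes. acc=0x8
Byte[8]=99: continuation. acc=(acc<<6)|0x19=0x219
Completed: cp=U+0219 (starts at byte 7)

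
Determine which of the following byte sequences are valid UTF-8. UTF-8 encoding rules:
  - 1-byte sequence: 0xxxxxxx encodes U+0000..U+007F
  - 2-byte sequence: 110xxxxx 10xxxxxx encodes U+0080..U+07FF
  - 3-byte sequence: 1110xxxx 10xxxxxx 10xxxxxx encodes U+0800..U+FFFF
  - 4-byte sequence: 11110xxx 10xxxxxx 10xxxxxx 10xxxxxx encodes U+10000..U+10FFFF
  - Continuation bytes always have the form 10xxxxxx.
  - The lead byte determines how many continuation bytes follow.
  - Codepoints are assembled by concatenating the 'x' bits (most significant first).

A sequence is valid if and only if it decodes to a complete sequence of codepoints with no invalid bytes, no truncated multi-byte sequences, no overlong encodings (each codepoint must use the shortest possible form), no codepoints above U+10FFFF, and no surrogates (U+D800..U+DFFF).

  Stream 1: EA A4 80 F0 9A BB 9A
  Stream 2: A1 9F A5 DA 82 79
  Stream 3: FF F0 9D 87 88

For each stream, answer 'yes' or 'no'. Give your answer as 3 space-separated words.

Stream 1: decodes cleanly. VALID
Stream 2: error at byte offset 0. INVALID
Stream 3: error at byte offset 0. INVALID

Answer: yes no no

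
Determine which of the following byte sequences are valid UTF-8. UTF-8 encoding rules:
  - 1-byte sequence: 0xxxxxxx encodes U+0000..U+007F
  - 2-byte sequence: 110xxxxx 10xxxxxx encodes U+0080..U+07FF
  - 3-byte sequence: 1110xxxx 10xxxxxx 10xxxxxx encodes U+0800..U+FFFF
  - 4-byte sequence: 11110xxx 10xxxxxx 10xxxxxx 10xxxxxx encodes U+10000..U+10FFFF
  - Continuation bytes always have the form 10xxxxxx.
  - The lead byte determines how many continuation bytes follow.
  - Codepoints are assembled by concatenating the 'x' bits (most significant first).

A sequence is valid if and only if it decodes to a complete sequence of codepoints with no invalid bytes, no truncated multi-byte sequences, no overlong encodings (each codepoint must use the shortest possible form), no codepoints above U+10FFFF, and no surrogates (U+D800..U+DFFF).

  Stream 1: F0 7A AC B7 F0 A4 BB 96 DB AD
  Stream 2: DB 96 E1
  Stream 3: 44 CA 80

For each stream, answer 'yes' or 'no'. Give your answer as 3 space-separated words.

Answer: no no yes

Derivation:
Stream 1: error at byte offset 1. INVALID
Stream 2: error at byte offset 3. INVALID
Stream 3: decodes cleanly. VALID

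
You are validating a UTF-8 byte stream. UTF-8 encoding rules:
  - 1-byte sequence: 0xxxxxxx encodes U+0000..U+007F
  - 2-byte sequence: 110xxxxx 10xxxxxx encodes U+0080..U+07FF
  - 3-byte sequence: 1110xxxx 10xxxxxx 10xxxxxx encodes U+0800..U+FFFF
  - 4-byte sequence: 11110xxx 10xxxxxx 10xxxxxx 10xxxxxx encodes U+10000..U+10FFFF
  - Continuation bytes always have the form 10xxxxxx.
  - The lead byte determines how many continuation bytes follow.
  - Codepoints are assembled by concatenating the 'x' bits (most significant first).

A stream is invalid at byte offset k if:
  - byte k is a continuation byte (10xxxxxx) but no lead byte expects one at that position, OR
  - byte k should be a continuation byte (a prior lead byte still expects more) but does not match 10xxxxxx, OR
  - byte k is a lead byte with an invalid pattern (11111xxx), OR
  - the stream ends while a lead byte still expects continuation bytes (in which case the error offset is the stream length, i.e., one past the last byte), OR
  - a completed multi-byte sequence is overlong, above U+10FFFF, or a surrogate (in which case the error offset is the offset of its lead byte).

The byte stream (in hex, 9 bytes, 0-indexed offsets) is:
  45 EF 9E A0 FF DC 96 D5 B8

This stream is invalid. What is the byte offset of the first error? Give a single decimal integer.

Byte[0]=45: 1-byte ASCII. cp=U+0045
Byte[1]=EF: 3-byte lead, need 2 cont bytes. acc=0xF
Byte[2]=9E: continuation. acc=(acc<<6)|0x1E=0x3DE
Byte[3]=A0: continuation. acc=(acc<<6)|0x20=0xF7A0
Completed: cp=U+F7A0 (starts at byte 1)
Byte[4]=FF: INVALID lead byte (not 0xxx/110x/1110/11110)

Answer: 4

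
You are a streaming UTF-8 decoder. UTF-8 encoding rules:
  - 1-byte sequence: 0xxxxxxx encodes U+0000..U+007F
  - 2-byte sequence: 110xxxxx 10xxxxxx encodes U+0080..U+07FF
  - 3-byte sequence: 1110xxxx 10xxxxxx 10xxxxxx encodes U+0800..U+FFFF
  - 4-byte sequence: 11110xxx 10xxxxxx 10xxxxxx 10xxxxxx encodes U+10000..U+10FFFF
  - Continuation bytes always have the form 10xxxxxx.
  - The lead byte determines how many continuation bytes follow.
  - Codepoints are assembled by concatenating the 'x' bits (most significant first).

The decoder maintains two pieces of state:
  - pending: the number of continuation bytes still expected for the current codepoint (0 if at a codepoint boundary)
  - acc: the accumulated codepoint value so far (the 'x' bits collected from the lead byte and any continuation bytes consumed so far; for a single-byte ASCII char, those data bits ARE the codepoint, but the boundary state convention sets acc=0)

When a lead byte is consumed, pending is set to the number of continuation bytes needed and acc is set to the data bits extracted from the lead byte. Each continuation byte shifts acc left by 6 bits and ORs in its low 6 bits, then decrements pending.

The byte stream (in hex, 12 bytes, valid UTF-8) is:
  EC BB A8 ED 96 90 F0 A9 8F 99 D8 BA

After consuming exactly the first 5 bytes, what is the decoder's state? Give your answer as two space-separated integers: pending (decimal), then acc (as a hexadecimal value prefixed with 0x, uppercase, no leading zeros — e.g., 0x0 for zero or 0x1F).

Byte[0]=EC: 3-byte lead. pending=2, acc=0xC
Byte[1]=BB: continuation. acc=(acc<<6)|0x3B=0x33B, pending=1
Byte[2]=A8: continuation. acc=(acc<<6)|0x28=0xCEE8, pending=0
Byte[3]=ED: 3-byte lead. pending=2, acc=0xD
Byte[4]=96: continuation. acc=(acc<<6)|0x16=0x356, pending=1

Answer: 1 0x356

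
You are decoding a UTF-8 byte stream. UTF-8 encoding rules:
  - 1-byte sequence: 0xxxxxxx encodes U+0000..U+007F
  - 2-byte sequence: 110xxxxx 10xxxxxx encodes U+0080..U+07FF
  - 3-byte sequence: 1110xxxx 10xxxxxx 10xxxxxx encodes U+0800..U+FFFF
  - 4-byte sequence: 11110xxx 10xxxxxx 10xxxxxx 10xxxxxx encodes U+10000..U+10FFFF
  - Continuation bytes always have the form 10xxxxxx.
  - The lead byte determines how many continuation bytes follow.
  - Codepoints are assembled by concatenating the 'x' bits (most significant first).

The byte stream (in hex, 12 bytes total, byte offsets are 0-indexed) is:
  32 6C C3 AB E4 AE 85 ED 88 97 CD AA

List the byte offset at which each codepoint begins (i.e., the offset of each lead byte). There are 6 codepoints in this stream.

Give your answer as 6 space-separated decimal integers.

Answer: 0 1 2 4 7 10

Derivation:
Byte[0]=32: 1-byte ASCII. cp=U+0032
Byte[1]=6C: 1-byte ASCII. cp=U+006C
Byte[2]=C3: 2-byte lead, need 1 cont bytes. acc=0x3
Byte[3]=AB: continuation. acc=(acc<<6)|0x2B=0xEB
Completed: cp=U+00EB (starts at byte 2)
Byte[4]=E4: 3-byte lead, need 2 cont bytes. acc=0x4
Byte[5]=AE: continuation. acc=(acc<<6)|0x2E=0x12E
Byte[6]=85: continuation. acc=(acc<<6)|0x05=0x4B85
Completed: cp=U+4B85 (starts at byte 4)
Byte[7]=ED: 3-byte lead, need 2 cont bytes. acc=0xD
Byte[8]=88: continuation. acc=(acc<<6)|0x08=0x348
Byte[9]=97: continuation. acc=(acc<<6)|0x17=0xD217
Completed: cp=U+D217 (starts at byte 7)
Byte[10]=CD: 2-byte lead, need 1 cont bytes. acc=0xD
Byte[11]=AA: continuation. acc=(acc<<6)|0x2A=0x36A
Completed: cp=U+036A (starts at byte 10)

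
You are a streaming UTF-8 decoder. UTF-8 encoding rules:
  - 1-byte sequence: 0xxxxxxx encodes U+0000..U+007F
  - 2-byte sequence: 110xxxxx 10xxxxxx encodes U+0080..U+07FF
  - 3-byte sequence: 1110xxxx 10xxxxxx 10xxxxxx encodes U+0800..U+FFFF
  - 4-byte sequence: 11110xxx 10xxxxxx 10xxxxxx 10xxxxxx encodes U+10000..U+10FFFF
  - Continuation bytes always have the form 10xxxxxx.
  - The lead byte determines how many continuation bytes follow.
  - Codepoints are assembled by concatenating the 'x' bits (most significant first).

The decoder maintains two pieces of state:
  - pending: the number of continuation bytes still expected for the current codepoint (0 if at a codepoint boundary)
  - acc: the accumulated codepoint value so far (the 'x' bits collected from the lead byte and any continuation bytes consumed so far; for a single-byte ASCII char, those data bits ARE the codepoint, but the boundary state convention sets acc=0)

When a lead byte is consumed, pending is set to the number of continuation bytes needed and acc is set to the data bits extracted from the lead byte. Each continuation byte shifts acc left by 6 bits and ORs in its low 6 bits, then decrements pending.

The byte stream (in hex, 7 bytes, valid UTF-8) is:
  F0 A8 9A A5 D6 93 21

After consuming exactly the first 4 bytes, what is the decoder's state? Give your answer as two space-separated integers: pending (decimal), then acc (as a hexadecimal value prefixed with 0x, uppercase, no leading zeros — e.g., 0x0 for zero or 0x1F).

Answer: 0 0x286A5

Derivation:
Byte[0]=F0: 4-byte lead. pending=3, acc=0x0
Byte[1]=A8: continuation. acc=(acc<<6)|0x28=0x28, pending=2
Byte[2]=9A: continuation. acc=(acc<<6)|0x1A=0xA1A, pending=1
Byte[3]=A5: continuation. acc=(acc<<6)|0x25=0x286A5, pending=0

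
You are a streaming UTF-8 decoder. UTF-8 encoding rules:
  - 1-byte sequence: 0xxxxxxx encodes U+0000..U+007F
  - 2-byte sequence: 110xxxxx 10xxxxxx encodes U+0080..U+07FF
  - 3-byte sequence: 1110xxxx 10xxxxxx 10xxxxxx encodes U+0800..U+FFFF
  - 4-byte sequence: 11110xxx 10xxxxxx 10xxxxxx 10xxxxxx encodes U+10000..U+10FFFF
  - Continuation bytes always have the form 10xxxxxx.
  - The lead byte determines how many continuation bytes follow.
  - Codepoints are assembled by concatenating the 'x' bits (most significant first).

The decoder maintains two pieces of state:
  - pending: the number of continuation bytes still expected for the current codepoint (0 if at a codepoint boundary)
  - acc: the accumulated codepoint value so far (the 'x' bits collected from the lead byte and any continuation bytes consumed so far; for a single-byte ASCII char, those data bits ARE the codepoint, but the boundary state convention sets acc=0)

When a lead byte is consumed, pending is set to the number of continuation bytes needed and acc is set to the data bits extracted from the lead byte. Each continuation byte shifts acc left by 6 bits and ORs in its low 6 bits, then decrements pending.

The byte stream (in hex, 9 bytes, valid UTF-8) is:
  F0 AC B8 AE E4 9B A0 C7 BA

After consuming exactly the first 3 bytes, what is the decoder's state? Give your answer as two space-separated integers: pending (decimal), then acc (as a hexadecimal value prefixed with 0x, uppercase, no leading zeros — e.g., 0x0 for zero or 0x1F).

Byte[0]=F0: 4-byte lead. pending=3, acc=0x0
Byte[1]=AC: continuation. acc=(acc<<6)|0x2C=0x2C, pending=2
Byte[2]=B8: continuation. acc=(acc<<6)|0x38=0xB38, pending=1

Answer: 1 0xB38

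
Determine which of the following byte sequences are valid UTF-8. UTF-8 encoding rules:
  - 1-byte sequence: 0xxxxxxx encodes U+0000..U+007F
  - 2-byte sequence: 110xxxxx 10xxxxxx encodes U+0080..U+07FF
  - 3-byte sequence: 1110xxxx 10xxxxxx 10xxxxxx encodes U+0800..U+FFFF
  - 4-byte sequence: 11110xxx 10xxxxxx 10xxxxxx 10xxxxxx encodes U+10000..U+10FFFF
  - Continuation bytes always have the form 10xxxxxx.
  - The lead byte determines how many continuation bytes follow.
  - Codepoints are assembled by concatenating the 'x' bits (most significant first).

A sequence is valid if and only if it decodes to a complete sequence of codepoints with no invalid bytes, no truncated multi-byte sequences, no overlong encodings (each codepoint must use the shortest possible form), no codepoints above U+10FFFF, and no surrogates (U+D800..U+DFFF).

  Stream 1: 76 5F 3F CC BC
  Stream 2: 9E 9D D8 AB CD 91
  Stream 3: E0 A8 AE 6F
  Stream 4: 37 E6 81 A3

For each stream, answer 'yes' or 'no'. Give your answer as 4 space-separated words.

Answer: yes no yes yes

Derivation:
Stream 1: decodes cleanly. VALID
Stream 2: error at byte offset 0. INVALID
Stream 3: decodes cleanly. VALID
Stream 4: decodes cleanly. VALID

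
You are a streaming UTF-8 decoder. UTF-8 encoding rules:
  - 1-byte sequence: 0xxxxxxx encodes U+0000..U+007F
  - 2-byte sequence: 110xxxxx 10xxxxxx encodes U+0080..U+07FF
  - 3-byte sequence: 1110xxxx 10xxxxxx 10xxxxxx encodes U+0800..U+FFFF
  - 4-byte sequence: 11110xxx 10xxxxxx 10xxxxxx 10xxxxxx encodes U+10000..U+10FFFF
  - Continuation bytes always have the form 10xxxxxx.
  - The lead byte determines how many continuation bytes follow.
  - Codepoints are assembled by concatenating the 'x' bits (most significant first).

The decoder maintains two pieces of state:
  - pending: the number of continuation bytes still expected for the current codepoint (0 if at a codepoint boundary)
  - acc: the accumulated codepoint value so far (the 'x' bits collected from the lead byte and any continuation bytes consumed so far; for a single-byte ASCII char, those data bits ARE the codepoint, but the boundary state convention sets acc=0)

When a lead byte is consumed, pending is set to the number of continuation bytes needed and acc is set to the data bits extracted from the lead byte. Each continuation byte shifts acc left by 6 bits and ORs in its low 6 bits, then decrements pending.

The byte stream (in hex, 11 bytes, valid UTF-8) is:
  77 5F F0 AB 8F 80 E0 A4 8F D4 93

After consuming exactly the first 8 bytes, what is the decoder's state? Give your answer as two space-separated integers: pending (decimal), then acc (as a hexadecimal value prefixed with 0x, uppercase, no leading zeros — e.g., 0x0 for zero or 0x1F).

Byte[0]=77: 1-byte. pending=0, acc=0x0
Byte[1]=5F: 1-byte. pending=0, acc=0x0
Byte[2]=F0: 4-byte lead. pending=3, acc=0x0
Byte[3]=AB: continuation. acc=(acc<<6)|0x2B=0x2B, pending=2
Byte[4]=8F: continuation. acc=(acc<<6)|0x0F=0xACF, pending=1
Byte[5]=80: continuation. acc=(acc<<6)|0x00=0x2B3C0, pending=0
Byte[6]=E0: 3-byte lead. pending=2, acc=0x0
Byte[7]=A4: continuation. acc=(acc<<6)|0x24=0x24, pending=1

Answer: 1 0x24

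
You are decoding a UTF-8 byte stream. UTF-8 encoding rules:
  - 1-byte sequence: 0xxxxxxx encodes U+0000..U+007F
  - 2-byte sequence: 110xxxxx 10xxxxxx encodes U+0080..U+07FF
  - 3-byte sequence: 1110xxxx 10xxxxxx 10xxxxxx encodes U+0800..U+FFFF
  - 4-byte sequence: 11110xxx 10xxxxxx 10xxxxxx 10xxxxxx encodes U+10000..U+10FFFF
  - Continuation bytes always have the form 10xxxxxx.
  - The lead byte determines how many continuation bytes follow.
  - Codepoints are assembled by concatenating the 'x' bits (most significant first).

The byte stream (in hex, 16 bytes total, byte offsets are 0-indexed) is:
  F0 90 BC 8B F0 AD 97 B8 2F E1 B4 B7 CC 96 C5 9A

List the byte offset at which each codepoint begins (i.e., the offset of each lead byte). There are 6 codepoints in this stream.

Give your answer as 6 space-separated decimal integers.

Answer: 0 4 8 9 12 14

Derivation:
Byte[0]=F0: 4-byte lead, need 3 cont bytes. acc=0x0
Byte[1]=90: continuation. acc=(acc<<6)|0x10=0x10
Byte[2]=BC: continuation. acc=(acc<<6)|0x3C=0x43C
Byte[3]=8B: continuation. acc=(acc<<6)|0x0B=0x10F0B
Completed: cp=U+10F0B (starts at byte 0)
Byte[4]=F0: 4-byte lead, need 3 cont bytes. acc=0x0
Byte[5]=AD: continuation. acc=(acc<<6)|0x2D=0x2D
Byte[6]=97: continuation. acc=(acc<<6)|0x17=0xB57
Byte[7]=B8: continuation. acc=(acc<<6)|0x38=0x2D5F8
Completed: cp=U+2D5F8 (starts at byte 4)
Byte[8]=2F: 1-byte ASCII. cp=U+002F
Byte[9]=E1: 3-byte lead, need 2 cont bytes. acc=0x1
Byte[10]=B4: continuation. acc=(acc<<6)|0x34=0x74
Byte[11]=B7: continuation. acc=(acc<<6)|0x37=0x1D37
Completed: cp=U+1D37 (starts at byte 9)
Byte[12]=CC: 2-byte lead, need 1 cont bytes. acc=0xC
Byte[13]=96: continuation. acc=(acc<<6)|0x16=0x316
Completed: cp=U+0316 (starts at byte 12)
Byte[14]=C5: 2-byte lead, need 1 cont bytes. acc=0x5
Byte[15]=9A: continuation. acc=(acc<<6)|0x1A=0x15A
Completed: cp=U+015A (starts at byte 14)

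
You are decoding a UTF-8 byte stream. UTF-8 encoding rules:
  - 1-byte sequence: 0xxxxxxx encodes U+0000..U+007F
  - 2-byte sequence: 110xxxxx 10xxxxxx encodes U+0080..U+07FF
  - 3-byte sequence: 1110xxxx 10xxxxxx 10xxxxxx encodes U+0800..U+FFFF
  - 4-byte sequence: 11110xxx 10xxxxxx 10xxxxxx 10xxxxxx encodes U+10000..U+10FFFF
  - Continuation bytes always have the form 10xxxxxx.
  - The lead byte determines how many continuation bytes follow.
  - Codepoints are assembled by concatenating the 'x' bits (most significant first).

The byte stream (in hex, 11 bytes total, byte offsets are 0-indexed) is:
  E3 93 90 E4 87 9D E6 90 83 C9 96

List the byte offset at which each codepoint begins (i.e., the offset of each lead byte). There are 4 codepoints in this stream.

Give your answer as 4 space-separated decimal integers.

Answer: 0 3 6 9

Derivation:
Byte[0]=E3: 3-byte lead, need 2 cont bytes. acc=0x3
Byte[1]=93: continuation. acc=(acc<<6)|0x13=0xD3
Byte[2]=90: continuation. acc=(acc<<6)|0x10=0x34D0
Completed: cp=U+34D0 (starts at byte 0)
Byte[3]=E4: 3-byte lead, need 2 cont bytes. acc=0x4
Byte[4]=87: continuation. acc=(acc<<6)|0x07=0x107
Byte[5]=9D: continuation. acc=(acc<<6)|0x1D=0x41DD
Completed: cp=U+41DD (starts at byte 3)
Byte[6]=E6: 3-byte lead, need 2 cont bytes. acc=0x6
Byte[7]=90: continuation. acc=(acc<<6)|0x10=0x190
Byte[8]=83: continuation. acc=(acc<<6)|0x03=0x6403
Completed: cp=U+6403 (starts at byte 6)
Byte[9]=C9: 2-byte lead, need 1 cont bytes. acc=0x9
Byte[10]=96: continuation. acc=(acc<<6)|0x16=0x256
Completed: cp=U+0256 (starts at byte 9)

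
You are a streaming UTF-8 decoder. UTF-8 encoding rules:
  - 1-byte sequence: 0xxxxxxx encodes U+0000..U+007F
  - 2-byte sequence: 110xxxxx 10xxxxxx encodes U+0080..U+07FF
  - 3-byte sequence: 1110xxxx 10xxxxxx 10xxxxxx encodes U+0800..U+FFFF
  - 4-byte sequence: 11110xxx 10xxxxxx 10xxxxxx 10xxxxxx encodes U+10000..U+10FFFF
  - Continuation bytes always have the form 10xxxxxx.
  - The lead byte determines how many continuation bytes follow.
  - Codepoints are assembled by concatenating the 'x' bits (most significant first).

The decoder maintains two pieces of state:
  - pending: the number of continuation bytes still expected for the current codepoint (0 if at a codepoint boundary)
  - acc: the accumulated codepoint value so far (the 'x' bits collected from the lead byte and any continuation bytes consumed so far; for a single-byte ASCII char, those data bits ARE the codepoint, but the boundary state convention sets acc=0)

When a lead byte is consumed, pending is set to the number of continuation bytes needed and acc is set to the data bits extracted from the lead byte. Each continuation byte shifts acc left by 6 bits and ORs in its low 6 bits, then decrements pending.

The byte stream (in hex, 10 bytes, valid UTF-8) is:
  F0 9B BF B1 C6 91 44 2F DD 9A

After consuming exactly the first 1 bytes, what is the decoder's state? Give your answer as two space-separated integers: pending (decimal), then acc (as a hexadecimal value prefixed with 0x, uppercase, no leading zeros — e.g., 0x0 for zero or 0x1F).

Byte[0]=F0: 4-byte lead. pending=3, acc=0x0

Answer: 3 0x0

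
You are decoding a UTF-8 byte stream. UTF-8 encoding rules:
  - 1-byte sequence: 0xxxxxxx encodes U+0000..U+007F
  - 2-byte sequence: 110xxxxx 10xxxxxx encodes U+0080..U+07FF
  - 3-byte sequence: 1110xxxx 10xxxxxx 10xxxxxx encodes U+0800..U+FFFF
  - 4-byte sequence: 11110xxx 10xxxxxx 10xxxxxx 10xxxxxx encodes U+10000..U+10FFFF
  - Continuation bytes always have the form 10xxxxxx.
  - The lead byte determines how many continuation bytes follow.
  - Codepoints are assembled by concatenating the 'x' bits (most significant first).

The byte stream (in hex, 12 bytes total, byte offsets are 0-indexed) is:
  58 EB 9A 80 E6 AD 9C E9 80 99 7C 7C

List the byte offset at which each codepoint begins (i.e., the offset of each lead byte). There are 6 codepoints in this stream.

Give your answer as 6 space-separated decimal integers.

Answer: 0 1 4 7 10 11

Derivation:
Byte[0]=58: 1-byte ASCII. cp=U+0058
Byte[1]=EB: 3-byte lead, need 2 cont bytes. acc=0xB
Byte[2]=9A: continuation. acc=(acc<<6)|0x1A=0x2DA
Byte[3]=80: continuation. acc=(acc<<6)|0x00=0xB680
Completed: cp=U+B680 (starts at byte 1)
Byte[4]=E6: 3-byte lead, need 2 cont bytes. acc=0x6
Byte[5]=AD: continuation. acc=(acc<<6)|0x2D=0x1AD
Byte[6]=9C: continuation. acc=(acc<<6)|0x1C=0x6B5C
Completed: cp=U+6B5C (starts at byte 4)
Byte[7]=E9: 3-byte lead, need 2 cont bytes. acc=0x9
Byte[8]=80: continuation. acc=(acc<<6)|0x00=0x240
Byte[9]=99: continuation. acc=(acc<<6)|0x19=0x9019
Completed: cp=U+9019 (starts at byte 7)
Byte[10]=7C: 1-byte ASCII. cp=U+007C
Byte[11]=7C: 1-byte ASCII. cp=U+007C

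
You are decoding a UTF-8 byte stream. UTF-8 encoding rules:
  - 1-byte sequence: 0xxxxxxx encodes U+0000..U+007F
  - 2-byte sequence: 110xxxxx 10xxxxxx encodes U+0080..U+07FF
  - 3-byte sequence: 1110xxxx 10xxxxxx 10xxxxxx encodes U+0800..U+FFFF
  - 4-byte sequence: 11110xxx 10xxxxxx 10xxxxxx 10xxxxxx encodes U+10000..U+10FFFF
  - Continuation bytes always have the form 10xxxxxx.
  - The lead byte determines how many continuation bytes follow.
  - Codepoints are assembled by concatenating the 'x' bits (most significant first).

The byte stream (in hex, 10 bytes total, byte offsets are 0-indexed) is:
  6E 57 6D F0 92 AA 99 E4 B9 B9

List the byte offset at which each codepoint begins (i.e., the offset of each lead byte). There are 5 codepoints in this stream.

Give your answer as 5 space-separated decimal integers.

Byte[0]=6E: 1-byte ASCII. cp=U+006E
Byte[1]=57: 1-byte ASCII. cp=U+0057
Byte[2]=6D: 1-byte ASCII. cp=U+006D
Byte[3]=F0: 4-byte lead, need 3 cont bytes. acc=0x0
Byte[4]=92: continuation. acc=(acc<<6)|0x12=0x12
Byte[5]=AA: continuation. acc=(acc<<6)|0x2A=0x4AA
Byte[6]=99: continuation. acc=(acc<<6)|0x19=0x12A99
Completed: cp=U+12A99 (starts at byte 3)
Byte[7]=E4: 3-byte lead, need 2 cont bytes. acc=0x4
Byte[8]=B9: continuation. acc=(acc<<6)|0x39=0x139
Byte[9]=B9: continuation. acc=(acc<<6)|0x39=0x4E79
Completed: cp=U+4E79 (starts at byte 7)

Answer: 0 1 2 3 7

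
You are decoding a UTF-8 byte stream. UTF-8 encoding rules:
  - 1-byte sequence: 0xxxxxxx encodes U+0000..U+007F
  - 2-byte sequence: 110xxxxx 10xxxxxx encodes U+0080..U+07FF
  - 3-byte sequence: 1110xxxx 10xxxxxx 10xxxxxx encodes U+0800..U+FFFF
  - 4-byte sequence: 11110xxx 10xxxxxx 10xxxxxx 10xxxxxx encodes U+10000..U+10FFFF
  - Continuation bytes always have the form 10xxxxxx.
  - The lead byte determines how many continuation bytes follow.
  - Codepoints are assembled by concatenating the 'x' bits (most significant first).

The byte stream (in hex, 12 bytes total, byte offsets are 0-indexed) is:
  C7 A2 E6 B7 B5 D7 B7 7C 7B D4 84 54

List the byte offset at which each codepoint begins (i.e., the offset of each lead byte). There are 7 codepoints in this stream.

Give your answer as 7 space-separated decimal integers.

Byte[0]=C7: 2-byte lead, need 1 cont bytes. acc=0x7
Byte[1]=A2: continuation. acc=(acc<<6)|0x22=0x1E2
Completed: cp=U+01E2 (starts at byte 0)
Byte[2]=E6: 3-byte lead, need 2 cont bytes. acc=0x6
Byte[3]=B7: continuation. acc=(acc<<6)|0x37=0x1B7
Byte[4]=B5: continuation. acc=(acc<<6)|0x35=0x6DF5
Completed: cp=U+6DF5 (starts at byte 2)
Byte[5]=D7: 2-byte lead, need 1 cont bytes. acc=0x17
Byte[6]=B7: continuation. acc=(acc<<6)|0x37=0x5F7
Completed: cp=U+05F7 (starts at byte 5)
Byte[7]=7C: 1-byte ASCII. cp=U+007C
Byte[8]=7B: 1-byte ASCII. cp=U+007B
Byte[9]=D4: 2-byte lead, need 1 cont bytes. acc=0x14
Byte[10]=84: continuation. acc=(acc<<6)|0x04=0x504
Completed: cp=U+0504 (starts at byte 9)
Byte[11]=54: 1-byte ASCII. cp=U+0054

Answer: 0 2 5 7 8 9 11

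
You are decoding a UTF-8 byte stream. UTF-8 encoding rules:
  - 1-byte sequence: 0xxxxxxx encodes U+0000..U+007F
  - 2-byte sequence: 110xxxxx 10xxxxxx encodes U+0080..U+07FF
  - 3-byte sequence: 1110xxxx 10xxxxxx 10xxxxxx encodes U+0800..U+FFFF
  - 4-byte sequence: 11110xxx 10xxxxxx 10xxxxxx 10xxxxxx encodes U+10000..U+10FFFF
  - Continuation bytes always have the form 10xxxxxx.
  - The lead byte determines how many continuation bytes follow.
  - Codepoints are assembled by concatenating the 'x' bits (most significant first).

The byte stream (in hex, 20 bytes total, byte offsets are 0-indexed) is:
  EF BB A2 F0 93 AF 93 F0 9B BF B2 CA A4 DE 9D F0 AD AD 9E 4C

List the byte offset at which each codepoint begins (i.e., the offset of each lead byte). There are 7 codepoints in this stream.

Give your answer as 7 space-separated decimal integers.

Byte[0]=EF: 3-byte lead, need 2 cont bytes. acc=0xF
Byte[1]=BB: continuation. acc=(acc<<6)|0x3B=0x3FB
Byte[2]=A2: continuation. acc=(acc<<6)|0x22=0xFEE2
Completed: cp=U+FEE2 (starts at byte 0)
Byte[3]=F0: 4-byte lead, need 3 cont bytes. acc=0x0
Byte[4]=93: continuation. acc=(acc<<6)|0x13=0x13
Byte[5]=AF: continuation. acc=(acc<<6)|0x2F=0x4EF
Byte[6]=93: continuation. acc=(acc<<6)|0x13=0x13BD3
Completed: cp=U+13BD3 (starts at byte 3)
Byte[7]=F0: 4-byte lead, need 3 cont bytes. acc=0x0
Byte[8]=9B: continuation. acc=(acc<<6)|0x1B=0x1B
Byte[9]=BF: continuation. acc=(acc<<6)|0x3F=0x6FF
Byte[10]=B2: continuation. acc=(acc<<6)|0x32=0x1BFF2
Completed: cp=U+1BFF2 (starts at byte 7)
Byte[11]=CA: 2-byte lead, need 1 cont bytes. acc=0xA
Byte[12]=A4: continuation. acc=(acc<<6)|0x24=0x2A4
Completed: cp=U+02A4 (starts at byte 11)
Byte[13]=DE: 2-byte lead, need 1 cont bytes. acc=0x1E
Byte[14]=9D: continuation. acc=(acc<<6)|0x1D=0x79D
Completed: cp=U+079D (starts at byte 13)
Byte[15]=F0: 4-byte lead, need 3 cont bytes. acc=0x0
Byte[16]=AD: continuation. acc=(acc<<6)|0x2D=0x2D
Byte[17]=AD: continuation. acc=(acc<<6)|0x2D=0xB6D
Byte[18]=9E: continuation. acc=(acc<<6)|0x1E=0x2DB5E
Completed: cp=U+2DB5E (starts at byte 15)
Byte[19]=4C: 1-byte ASCII. cp=U+004C

Answer: 0 3 7 11 13 15 19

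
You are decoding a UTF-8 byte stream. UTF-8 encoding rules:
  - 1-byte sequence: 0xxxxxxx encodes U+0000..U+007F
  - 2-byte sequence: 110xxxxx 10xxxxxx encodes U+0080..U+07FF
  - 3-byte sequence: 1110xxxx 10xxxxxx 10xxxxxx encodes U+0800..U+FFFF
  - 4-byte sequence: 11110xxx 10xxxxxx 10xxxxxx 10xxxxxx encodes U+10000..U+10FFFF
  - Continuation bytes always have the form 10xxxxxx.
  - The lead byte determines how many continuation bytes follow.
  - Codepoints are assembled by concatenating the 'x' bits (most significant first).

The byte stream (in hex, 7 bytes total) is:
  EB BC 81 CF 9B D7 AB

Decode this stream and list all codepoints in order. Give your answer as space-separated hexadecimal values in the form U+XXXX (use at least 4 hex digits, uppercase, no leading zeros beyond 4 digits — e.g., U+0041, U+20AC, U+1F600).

Answer: U+BF01 U+03DB U+05EB

Derivation:
Byte[0]=EB: 3-byte lead, need 2 cont bytes. acc=0xB
Byte[1]=BC: continuation. acc=(acc<<6)|0x3C=0x2FC
Byte[2]=81: continuation. acc=(acc<<6)|0x01=0xBF01
Completed: cp=U+BF01 (starts at byte 0)
Byte[3]=CF: 2-byte lead, need 1 cont bytes. acc=0xF
Byte[4]=9B: continuation. acc=(acc<<6)|0x1B=0x3DB
Completed: cp=U+03DB (starts at byte 3)
Byte[5]=D7: 2-byte lead, need 1 cont bytes. acc=0x17
Byte[6]=AB: continuation. acc=(acc<<6)|0x2B=0x5EB
Completed: cp=U+05EB (starts at byte 5)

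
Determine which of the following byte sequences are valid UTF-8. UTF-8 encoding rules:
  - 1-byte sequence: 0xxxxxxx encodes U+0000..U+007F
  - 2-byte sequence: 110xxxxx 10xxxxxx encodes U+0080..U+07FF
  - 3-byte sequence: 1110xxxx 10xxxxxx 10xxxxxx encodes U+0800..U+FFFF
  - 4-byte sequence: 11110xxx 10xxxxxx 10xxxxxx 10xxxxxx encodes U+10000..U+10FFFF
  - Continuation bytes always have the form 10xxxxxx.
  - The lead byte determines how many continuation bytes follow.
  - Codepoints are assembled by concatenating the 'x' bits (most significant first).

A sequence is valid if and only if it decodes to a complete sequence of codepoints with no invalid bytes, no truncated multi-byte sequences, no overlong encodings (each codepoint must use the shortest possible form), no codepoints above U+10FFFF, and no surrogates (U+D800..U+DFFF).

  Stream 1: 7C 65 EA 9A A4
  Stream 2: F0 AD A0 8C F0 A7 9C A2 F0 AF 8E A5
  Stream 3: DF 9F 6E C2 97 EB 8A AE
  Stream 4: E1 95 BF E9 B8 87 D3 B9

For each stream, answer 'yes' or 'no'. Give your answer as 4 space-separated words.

Stream 1: decodes cleanly. VALID
Stream 2: decodes cleanly. VALID
Stream 3: decodes cleanly. VALID
Stream 4: decodes cleanly. VALID

Answer: yes yes yes yes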